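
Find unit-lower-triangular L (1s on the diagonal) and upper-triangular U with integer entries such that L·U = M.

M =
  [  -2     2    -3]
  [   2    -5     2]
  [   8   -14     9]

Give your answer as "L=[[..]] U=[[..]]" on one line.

  R1 -= -1·R0 → [0,-3,-1]
  R2 -= -4·R0 → [0,-6,-3]
  R2 -= 2·R1 → [0,0,-1]

L=[[1,0,0],[-1,1,0],[-4,2,1]] U=[[-2,2,-3],[0,-3,-1],[0,0,-1]]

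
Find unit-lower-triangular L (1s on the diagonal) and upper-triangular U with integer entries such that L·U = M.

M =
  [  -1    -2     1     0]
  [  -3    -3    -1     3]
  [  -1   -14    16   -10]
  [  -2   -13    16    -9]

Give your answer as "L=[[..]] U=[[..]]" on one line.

L=[[1,0,0,0],[3,1,0,0],[1,-4,1,0],[2,-3,-2,1]] U=[[-1,-2,1,0],[0,3,-4,3],[0,0,-1,2],[0,0,0,4]]

  row1 -= 3·row0 → [0,3,-4,3]
  row2 -= 1·row0 → [0,-12,15,-10]
  row3 -= 2·row0 → [0,-9,14,-9]
  row2 -= -4·row1 → [0,0,-1,2]
  row3 -= -3·row1 → [0,0,2,0]
  row3 -= -2·row2 → [0,0,0,4]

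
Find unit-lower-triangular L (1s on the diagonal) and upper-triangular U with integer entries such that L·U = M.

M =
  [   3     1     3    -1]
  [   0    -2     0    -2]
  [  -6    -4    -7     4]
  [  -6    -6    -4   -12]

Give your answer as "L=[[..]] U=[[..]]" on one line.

  row1 -= 0·row0 → [0,-2,0,-2]
  row2 -= -2·row0 → [0,-2,-1,2]
  row3 -= -2·row0 → [0,-4,2,-14]
  row2 -= 1·row1 → [0,0,-1,4]
  row3 -= 2·row1 → [0,0,2,-10]
  row3 -= -2·row2 → [0,0,0,-2]

L=[[1,0,0,0],[0,1,0,0],[-2,1,1,0],[-2,2,-2,1]] U=[[3,1,3,-1],[0,-2,0,-2],[0,0,-1,4],[0,0,0,-2]]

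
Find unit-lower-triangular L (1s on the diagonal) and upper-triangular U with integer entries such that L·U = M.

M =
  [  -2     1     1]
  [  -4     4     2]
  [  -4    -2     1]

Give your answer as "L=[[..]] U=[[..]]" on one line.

  R1 -= 2·R0 → [0,2,0]
  R2 -= 2·R0 → [0,-4,-1]
  R2 -= -2·R1 → [0,0,-1]

L=[[1,0,0],[2,1,0],[2,-2,1]] U=[[-2,1,1],[0,2,0],[0,0,-1]]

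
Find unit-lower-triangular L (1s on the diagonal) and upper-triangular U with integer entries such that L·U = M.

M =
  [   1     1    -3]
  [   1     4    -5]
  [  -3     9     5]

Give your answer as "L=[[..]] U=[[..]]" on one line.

L=[[1,0,0],[1,1,0],[-3,4,1]] U=[[1,1,-3],[0,3,-2],[0,0,4]]

  R1 -= 1·R0 → [0,3,-2]
  R2 -= -3·R0 → [0,12,-4]
  R2 -= 4·R1 → [0,0,4]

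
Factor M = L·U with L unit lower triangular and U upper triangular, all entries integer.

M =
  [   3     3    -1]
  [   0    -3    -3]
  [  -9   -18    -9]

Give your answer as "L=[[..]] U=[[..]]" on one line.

L=[[1,0,0],[0,1,0],[-3,3,1]] U=[[3,3,-1],[0,-3,-3],[0,0,-3]]

  R1 -= 0·R0 → [0,-3,-3]
  R2 -= -3·R0 → [0,-9,-12]
  R2 -= 3·R1 → [0,0,-3]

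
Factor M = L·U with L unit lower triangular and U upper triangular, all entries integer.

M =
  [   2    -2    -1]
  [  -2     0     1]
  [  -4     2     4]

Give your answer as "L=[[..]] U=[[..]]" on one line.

L=[[1,0,0],[-1,1,0],[-2,1,1]] U=[[2,-2,-1],[0,-2,0],[0,0,2]]

  R1 -= -1·R0 → [0,-2,0]
  R2 -= -2·R0 → [0,-2,2]
  R2 -= 1·R1 → [0,0,2]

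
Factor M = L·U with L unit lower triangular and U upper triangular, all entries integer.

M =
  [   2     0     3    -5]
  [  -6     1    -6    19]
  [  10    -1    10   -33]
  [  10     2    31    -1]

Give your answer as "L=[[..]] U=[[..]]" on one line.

  R1 -= -3·R0 → [0,1,3,4]
  R2 -= 5·R0 → [0,-1,-5,-8]
  R3 -= 5·R0 → [0,2,16,24]
  R2 -= -1·R1 → [0,0,-2,-4]
  R3 -= 2·R1 → [0,0,10,16]
  R3 -= -5·R2 → [0,0,0,-4]

L=[[1,0,0,0],[-3,1,0,0],[5,-1,1,0],[5,2,-5,1]] U=[[2,0,3,-5],[0,1,3,4],[0,0,-2,-4],[0,0,0,-4]]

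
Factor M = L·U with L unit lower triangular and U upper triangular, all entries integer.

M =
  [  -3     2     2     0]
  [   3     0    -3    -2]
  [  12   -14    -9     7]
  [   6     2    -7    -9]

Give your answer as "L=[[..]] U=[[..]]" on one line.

  R1 -= -1·R0 → [0,2,-1,-2]
  R2 -= -4·R0 → [0,-6,-1,7]
  R3 -= -2·R0 → [0,6,-3,-9]
  R2 -= -3·R1 → [0,0,-4,1]
  R3 -= 3·R1 → [0,0,0,-3]
  R3 -= 0·R2 → [0,0,0,-3]

L=[[1,0,0,0],[-1,1,0,0],[-4,-3,1,0],[-2,3,0,1]] U=[[-3,2,2,0],[0,2,-1,-2],[0,0,-4,1],[0,0,0,-3]]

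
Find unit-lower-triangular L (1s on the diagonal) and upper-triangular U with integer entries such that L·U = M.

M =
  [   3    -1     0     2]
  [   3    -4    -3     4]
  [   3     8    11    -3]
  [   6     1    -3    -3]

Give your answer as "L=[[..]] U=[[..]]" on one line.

L=[[1,0,0,0],[1,1,0,0],[1,-3,1,0],[2,-1,-3,1]] U=[[3,-1,0,2],[0,-3,-3,2],[0,0,2,1],[0,0,0,-2]]

  R1 -= 1·R0 → [0,-3,-3,2]
  R2 -= 1·R0 → [0,9,11,-5]
  R3 -= 2·R0 → [0,3,-3,-7]
  R2 -= -3·R1 → [0,0,2,1]
  R3 -= -1·R1 → [0,0,-6,-5]
  R3 -= -3·R2 → [0,0,0,-2]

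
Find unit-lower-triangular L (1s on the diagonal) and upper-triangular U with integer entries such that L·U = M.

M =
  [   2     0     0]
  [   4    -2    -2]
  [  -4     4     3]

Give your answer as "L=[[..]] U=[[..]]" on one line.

  r1 -= 2·r0 → [0,-2,-2]
  r2 -= -2·r0 → [0,4,3]
  r2 -= -2·r1 → [0,0,-1]

L=[[1,0,0],[2,1,0],[-2,-2,1]] U=[[2,0,0],[0,-2,-2],[0,0,-1]]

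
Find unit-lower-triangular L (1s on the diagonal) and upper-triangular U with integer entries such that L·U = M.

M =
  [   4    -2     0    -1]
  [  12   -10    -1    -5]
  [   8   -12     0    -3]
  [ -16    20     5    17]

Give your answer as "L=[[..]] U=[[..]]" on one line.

  r1 -= 3·r0 → [0,-4,-1,-2]
  r2 -= 2·r0 → [0,-8,0,-1]
  r3 -= -4·r0 → [0,12,5,13]
  r2 -= 2·r1 → [0,0,2,3]
  r3 -= -3·r1 → [0,0,2,7]
  r3 -= 1·r2 → [0,0,0,4]

L=[[1,0,0,0],[3,1,0,0],[2,2,1,0],[-4,-3,1,1]] U=[[4,-2,0,-1],[0,-4,-1,-2],[0,0,2,3],[0,0,0,4]]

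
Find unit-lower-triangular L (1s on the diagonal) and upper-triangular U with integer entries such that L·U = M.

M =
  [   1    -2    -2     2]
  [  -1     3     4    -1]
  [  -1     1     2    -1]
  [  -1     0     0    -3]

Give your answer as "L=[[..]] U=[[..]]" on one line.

L=[[1,0,0,0],[-1,1,0,0],[-1,-1,1,0],[-1,-2,1,1]] U=[[1,-2,-2,2],[0,1,2,1],[0,0,2,2],[0,0,0,-1]]

  R1 -= -1·R0 → [0,1,2,1]
  R2 -= -1·R0 → [0,-1,0,1]
  R3 -= -1·R0 → [0,-2,-2,-1]
  R2 -= -1·R1 → [0,0,2,2]
  R3 -= -2·R1 → [0,0,2,1]
  R3 -= 1·R2 → [0,0,0,-1]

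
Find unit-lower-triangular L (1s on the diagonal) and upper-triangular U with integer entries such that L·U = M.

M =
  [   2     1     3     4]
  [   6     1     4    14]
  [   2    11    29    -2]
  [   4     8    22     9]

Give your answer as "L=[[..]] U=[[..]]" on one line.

L=[[1,0,0,0],[3,1,0,0],[1,-5,1,0],[2,-3,1,1]] U=[[2,1,3,4],[0,-2,-5,2],[0,0,1,4],[0,0,0,3]]

  R1 -= 3·R0 → [0,-2,-5,2]
  R2 -= 1·R0 → [0,10,26,-6]
  R3 -= 2·R0 → [0,6,16,1]
  R2 -= -5·R1 → [0,0,1,4]
  R3 -= -3·R1 → [0,0,1,7]
  R3 -= 1·R2 → [0,0,0,3]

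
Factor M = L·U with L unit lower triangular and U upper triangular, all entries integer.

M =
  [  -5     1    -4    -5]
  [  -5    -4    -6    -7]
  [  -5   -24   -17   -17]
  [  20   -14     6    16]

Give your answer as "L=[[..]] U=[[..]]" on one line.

  r1 -= 1·r0 → [0,-5,-2,-2]
  r2 -= 1·r0 → [0,-25,-13,-12]
  r3 -= -4·r0 → [0,-10,-10,-4]
  r2 -= 5·r1 → [0,0,-3,-2]
  r3 -= 2·r1 → [0,0,-6,0]
  r3 -= 2·r2 → [0,0,0,4]

L=[[1,0,0,0],[1,1,0,0],[1,5,1,0],[-4,2,2,1]] U=[[-5,1,-4,-5],[0,-5,-2,-2],[0,0,-3,-2],[0,0,0,4]]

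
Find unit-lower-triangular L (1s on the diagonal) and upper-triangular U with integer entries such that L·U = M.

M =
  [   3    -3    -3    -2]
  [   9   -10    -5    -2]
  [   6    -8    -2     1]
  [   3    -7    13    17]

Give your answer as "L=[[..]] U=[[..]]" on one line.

  row1 -= 3·row0 → [0,-1,4,4]
  row2 -= 2·row0 → [0,-2,4,5]
  row3 -= 1·row0 → [0,-4,16,19]
  row2 -= 2·row1 → [0,0,-4,-3]
  row3 -= 4·row1 → [0,0,0,3]
  row3 -= 0·row2 → [0,0,0,3]

L=[[1,0,0,0],[3,1,0,0],[2,2,1,0],[1,4,0,1]] U=[[3,-3,-3,-2],[0,-1,4,4],[0,0,-4,-3],[0,0,0,3]]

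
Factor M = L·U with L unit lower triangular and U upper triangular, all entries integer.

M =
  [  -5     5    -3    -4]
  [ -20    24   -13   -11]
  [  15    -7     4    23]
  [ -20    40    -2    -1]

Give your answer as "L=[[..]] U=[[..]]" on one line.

  r1 -= 4·r0 → [0,4,-1,5]
  r2 -= -3·r0 → [0,8,-5,11]
  r3 -= 4·r0 → [0,20,10,15]
  r2 -= 2·r1 → [0,0,-3,1]
  r3 -= 5·r1 → [0,0,15,-10]
  r3 -= -5·r2 → [0,0,0,-5]

L=[[1,0,0,0],[4,1,0,0],[-3,2,1,0],[4,5,-5,1]] U=[[-5,5,-3,-4],[0,4,-1,5],[0,0,-3,1],[0,0,0,-5]]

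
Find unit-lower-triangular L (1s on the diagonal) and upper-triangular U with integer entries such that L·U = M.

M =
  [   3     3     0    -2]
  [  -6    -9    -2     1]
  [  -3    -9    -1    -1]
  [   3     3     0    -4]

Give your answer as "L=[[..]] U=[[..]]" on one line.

  r1 -= -2·r0 → [0,-3,-2,-3]
  r2 -= -1·r0 → [0,-6,-1,-3]
  r3 -= 1·r0 → [0,0,0,-2]
  r2 -= 2·r1 → [0,0,3,3]
  r3 -= 0·r1 → [0,0,0,-2]
  r3 -= 0·r2 → [0,0,0,-2]

L=[[1,0,0,0],[-2,1,0,0],[-1,2,1,0],[1,0,0,1]] U=[[3,3,0,-2],[0,-3,-2,-3],[0,0,3,3],[0,0,0,-2]]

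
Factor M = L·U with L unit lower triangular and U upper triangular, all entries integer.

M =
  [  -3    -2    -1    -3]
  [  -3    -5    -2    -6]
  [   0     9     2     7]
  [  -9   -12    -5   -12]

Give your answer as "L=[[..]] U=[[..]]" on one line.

  r1 -= 1·r0 → [0,-3,-1,-3]
  r2 -= 0·r0 → [0,9,2,7]
  r3 -= 3·r0 → [0,-6,-2,-3]
  r2 -= -3·r1 → [0,0,-1,-2]
  r3 -= 2·r1 → [0,0,0,3]
  r3 -= 0·r2 → [0,0,0,3]

L=[[1,0,0,0],[1,1,0,0],[0,-3,1,0],[3,2,0,1]] U=[[-3,-2,-1,-3],[0,-3,-1,-3],[0,0,-1,-2],[0,0,0,3]]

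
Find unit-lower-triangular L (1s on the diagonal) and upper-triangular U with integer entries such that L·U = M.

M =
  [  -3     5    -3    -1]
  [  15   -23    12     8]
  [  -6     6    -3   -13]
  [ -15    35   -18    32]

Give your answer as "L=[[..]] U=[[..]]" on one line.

L=[[1,0,0,0],[-5,1,0,0],[2,-2,1,0],[5,5,-4,1]] U=[[-3,5,-3,-1],[0,2,-3,3],[0,0,-3,-5],[0,0,0,2]]

  r1 -= -5·r0 → [0,2,-3,3]
  r2 -= 2·r0 → [0,-4,3,-11]
  r3 -= 5·r0 → [0,10,-3,37]
  r2 -= -2·r1 → [0,0,-3,-5]
  r3 -= 5·r1 → [0,0,12,22]
  r3 -= -4·r2 → [0,0,0,2]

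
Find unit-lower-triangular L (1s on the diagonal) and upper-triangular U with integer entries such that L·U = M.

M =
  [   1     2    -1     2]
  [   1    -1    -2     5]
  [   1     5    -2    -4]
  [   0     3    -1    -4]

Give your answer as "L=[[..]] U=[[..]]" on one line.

L=[[1,0,0,0],[1,1,0,0],[1,-1,1,0],[0,-1,1,1]] U=[[1,2,-1,2],[0,-3,-1,3],[0,0,-2,-3],[0,0,0,2]]

  row1 -= 1·row0 → [0,-3,-1,3]
  row2 -= 1·row0 → [0,3,-1,-6]
  row3 -= 0·row0 → [0,3,-1,-4]
  row2 -= -1·row1 → [0,0,-2,-3]
  row3 -= -1·row1 → [0,0,-2,-1]
  row3 -= 1·row2 → [0,0,0,2]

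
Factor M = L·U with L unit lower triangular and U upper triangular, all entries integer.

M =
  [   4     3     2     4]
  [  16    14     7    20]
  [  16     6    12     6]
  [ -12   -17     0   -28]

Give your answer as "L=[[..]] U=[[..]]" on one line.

  row1 -= 4·row0 → [0,2,-1,4]
  row2 -= 4·row0 → [0,-6,4,-10]
  row3 -= -3·row0 → [0,-8,6,-16]
  row2 -= -3·row1 → [0,0,1,2]
  row3 -= -4·row1 → [0,0,2,0]
  row3 -= 2·row2 → [0,0,0,-4]

L=[[1,0,0,0],[4,1,0,0],[4,-3,1,0],[-3,-4,2,1]] U=[[4,3,2,4],[0,2,-1,4],[0,0,1,2],[0,0,0,-4]]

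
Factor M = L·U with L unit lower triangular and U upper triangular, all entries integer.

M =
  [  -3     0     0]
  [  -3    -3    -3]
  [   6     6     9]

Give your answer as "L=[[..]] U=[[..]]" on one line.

  r1 -= 1·r0 → [0,-3,-3]
  r2 -= -2·r0 → [0,6,9]
  r2 -= -2·r1 → [0,0,3]

L=[[1,0,0],[1,1,0],[-2,-2,1]] U=[[-3,0,0],[0,-3,-3],[0,0,3]]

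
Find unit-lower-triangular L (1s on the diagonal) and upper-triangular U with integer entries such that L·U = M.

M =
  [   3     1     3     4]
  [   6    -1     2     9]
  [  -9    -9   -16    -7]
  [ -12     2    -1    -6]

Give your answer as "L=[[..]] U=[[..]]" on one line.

  R1 -= 2·R0 → [0,-3,-4,1]
  R2 -= -3·R0 → [0,-6,-7,5]
  R3 -= -4·R0 → [0,6,11,10]
  R2 -= 2·R1 → [0,0,1,3]
  R3 -= -2·R1 → [0,0,3,12]
  R3 -= 3·R2 → [0,0,0,3]

L=[[1,0,0,0],[2,1,0,0],[-3,2,1,0],[-4,-2,3,1]] U=[[3,1,3,4],[0,-3,-4,1],[0,0,1,3],[0,0,0,3]]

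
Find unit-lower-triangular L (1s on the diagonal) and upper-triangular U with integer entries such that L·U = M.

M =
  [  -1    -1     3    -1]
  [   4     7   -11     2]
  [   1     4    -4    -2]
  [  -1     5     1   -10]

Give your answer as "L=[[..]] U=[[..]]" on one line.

  R1 -= -4·R0 → [0,3,1,-2]
  R2 -= -1·R0 → [0,3,-1,-3]
  R3 -= 1·R0 → [0,6,-2,-9]
  R2 -= 1·R1 → [0,0,-2,-1]
  R3 -= 2·R1 → [0,0,-4,-5]
  R3 -= 2·R2 → [0,0,0,-3]

L=[[1,0,0,0],[-4,1,0,0],[-1,1,1,0],[1,2,2,1]] U=[[-1,-1,3,-1],[0,3,1,-2],[0,0,-2,-1],[0,0,0,-3]]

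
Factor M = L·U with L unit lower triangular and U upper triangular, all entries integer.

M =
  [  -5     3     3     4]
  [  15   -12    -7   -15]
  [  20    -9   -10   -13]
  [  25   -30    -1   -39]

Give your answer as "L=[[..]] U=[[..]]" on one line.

  R1 -= -3·R0 → [0,-3,2,-3]
  R2 -= -4·R0 → [0,3,2,3]
  R3 -= -5·R0 → [0,-15,14,-19]
  R2 -= -1·R1 → [0,0,4,0]
  R3 -= 5·R1 → [0,0,4,-4]
  R3 -= 1·R2 → [0,0,0,-4]

L=[[1,0,0,0],[-3,1,0,0],[-4,-1,1,0],[-5,5,1,1]] U=[[-5,3,3,4],[0,-3,2,-3],[0,0,4,0],[0,0,0,-4]]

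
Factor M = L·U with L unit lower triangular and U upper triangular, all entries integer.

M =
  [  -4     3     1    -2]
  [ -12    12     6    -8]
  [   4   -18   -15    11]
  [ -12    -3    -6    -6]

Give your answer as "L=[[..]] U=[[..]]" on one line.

L=[[1,0,0,0],[3,1,0,0],[-1,-5,1,0],[3,-4,3,1]] U=[[-4,3,1,-2],[0,3,3,-2],[0,0,1,-1],[0,0,0,-5]]

  r1 -= 3·r0 → [0,3,3,-2]
  r2 -= -1·r0 → [0,-15,-14,9]
  r3 -= 3·r0 → [0,-12,-9,0]
  r2 -= -5·r1 → [0,0,1,-1]
  r3 -= -4·r1 → [0,0,3,-8]
  r3 -= 3·r2 → [0,0,0,-5]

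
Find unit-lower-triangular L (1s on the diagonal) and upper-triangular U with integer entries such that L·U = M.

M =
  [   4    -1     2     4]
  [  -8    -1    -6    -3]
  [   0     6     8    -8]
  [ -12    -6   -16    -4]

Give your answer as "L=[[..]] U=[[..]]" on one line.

L=[[1,0,0,0],[-2,1,0,0],[0,-2,1,0],[-3,3,-1,1]] U=[[4,-1,2,4],[0,-3,-2,5],[0,0,4,2],[0,0,0,-5]]

  R1 -= -2·R0 → [0,-3,-2,5]
  R2 -= 0·R0 → [0,6,8,-8]
  R3 -= -3·R0 → [0,-9,-10,8]
  R2 -= -2·R1 → [0,0,4,2]
  R3 -= 3·R1 → [0,0,-4,-7]
  R3 -= -1·R2 → [0,0,0,-5]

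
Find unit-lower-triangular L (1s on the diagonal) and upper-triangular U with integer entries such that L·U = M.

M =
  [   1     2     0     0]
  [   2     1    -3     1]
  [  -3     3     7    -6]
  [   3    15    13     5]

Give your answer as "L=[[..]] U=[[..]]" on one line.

  row1 -= 2·row0 → [0,-3,-3,1]
  row2 -= -3·row0 → [0,9,7,-6]
  row3 -= 3·row0 → [0,9,13,5]
  row2 -= -3·row1 → [0,0,-2,-3]
  row3 -= -3·row1 → [0,0,4,8]
  row3 -= -2·row2 → [0,0,0,2]

L=[[1,0,0,0],[2,1,0,0],[-3,-3,1,0],[3,-3,-2,1]] U=[[1,2,0,0],[0,-3,-3,1],[0,0,-2,-3],[0,0,0,2]]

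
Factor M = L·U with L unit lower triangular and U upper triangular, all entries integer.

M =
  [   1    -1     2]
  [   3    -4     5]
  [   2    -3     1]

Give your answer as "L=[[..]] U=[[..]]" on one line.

  row1 -= 3·row0 → [0,-1,-1]
  row2 -= 2·row0 → [0,-1,-3]
  row2 -= 1·row1 → [0,0,-2]

L=[[1,0,0],[3,1,0],[2,1,1]] U=[[1,-1,2],[0,-1,-1],[0,0,-2]]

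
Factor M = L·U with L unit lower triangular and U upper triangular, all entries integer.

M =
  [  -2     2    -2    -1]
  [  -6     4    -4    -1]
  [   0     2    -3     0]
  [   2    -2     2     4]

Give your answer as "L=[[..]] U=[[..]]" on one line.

  r1 -= 3·r0 → [0,-2,2,2]
  r2 -= 0·r0 → [0,2,-3,0]
  r3 -= -1·r0 → [0,0,0,3]
  r2 -= -1·r1 → [0,0,-1,2]
  r3 -= 0·r1 → [0,0,0,3]
  r3 -= 0·r2 → [0,0,0,3]

L=[[1,0,0,0],[3,1,0,0],[0,-1,1,0],[-1,0,0,1]] U=[[-2,2,-2,-1],[0,-2,2,2],[0,0,-1,2],[0,0,0,3]]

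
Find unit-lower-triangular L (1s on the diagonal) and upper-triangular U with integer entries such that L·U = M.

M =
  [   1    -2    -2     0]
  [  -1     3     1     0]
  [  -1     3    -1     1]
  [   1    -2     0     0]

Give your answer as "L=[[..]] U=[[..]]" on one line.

  r1 -= -1·r0 → [0,1,-1,0]
  r2 -= -1·r0 → [0,1,-3,1]
  r3 -= 1·r0 → [0,0,2,0]
  r2 -= 1·r1 → [0,0,-2,1]
  r3 -= 0·r1 → [0,0,2,0]
  r3 -= -1·r2 → [0,0,0,1]

L=[[1,0,0,0],[-1,1,0,0],[-1,1,1,0],[1,0,-1,1]] U=[[1,-2,-2,0],[0,1,-1,0],[0,0,-2,1],[0,0,0,1]]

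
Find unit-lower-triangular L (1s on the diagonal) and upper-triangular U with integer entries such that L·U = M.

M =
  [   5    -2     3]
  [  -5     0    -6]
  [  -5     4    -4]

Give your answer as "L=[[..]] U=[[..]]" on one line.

L=[[1,0,0],[-1,1,0],[-1,-1,1]] U=[[5,-2,3],[0,-2,-3],[0,0,-4]]

  r1 -= -1·r0 → [0,-2,-3]
  r2 -= -1·r0 → [0,2,-1]
  r2 -= -1·r1 → [0,0,-4]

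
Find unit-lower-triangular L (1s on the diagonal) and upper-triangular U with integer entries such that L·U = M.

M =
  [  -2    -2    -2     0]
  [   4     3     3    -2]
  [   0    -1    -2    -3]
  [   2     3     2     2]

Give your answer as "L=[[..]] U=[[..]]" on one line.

  r1 -= -2·r0 → [0,-1,-1,-2]
  r2 -= 0·r0 → [0,-1,-2,-3]
  r3 -= -1·r0 → [0,1,0,2]
  r2 -= 1·r1 → [0,0,-1,-1]
  r3 -= -1·r1 → [0,0,-1,0]
  r3 -= 1·r2 → [0,0,0,1]

L=[[1,0,0,0],[-2,1,0,0],[0,1,1,0],[-1,-1,1,1]] U=[[-2,-2,-2,0],[0,-1,-1,-2],[0,0,-1,-1],[0,0,0,1]]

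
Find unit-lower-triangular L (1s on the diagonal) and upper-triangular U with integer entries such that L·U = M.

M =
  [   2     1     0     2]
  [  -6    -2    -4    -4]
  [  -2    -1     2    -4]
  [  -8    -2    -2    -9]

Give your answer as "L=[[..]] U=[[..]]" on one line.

L=[[1,0,0,0],[-3,1,0,0],[-1,0,1,0],[-4,2,3,1]] U=[[2,1,0,2],[0,1,-4,2],[0,0,2,-2],[0,0,0,1]]

  row1 -= -3·row0 → [0,1,-4,2]
  row2 -= -1·row0 → [0,0,2,-2]
  row3 -= -4·row0 → [0,2,-2,-1]
  row2 -= 0·row1 → [0,0,2,-2]
  row3 -= 2·row1 → [0,0,6,-5]
  row3 -= 3·row2 → [0,0,0,1]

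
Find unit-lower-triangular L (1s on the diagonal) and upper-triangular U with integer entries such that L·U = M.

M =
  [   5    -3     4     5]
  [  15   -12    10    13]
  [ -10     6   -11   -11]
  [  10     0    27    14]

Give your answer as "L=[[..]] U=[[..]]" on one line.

  R1 -= 3·R0 → [0,-3,-2,-2]
  R2 -= -2·R0 → [0,0,-3,-1]
  R3 -= 2·R0 → [0,6,19,4]
  R2 -= 0·R1 → [0,0,-3,-1]
  R3 -= -2·R1 → [0,0,15,0]
  R3 -= -5·R2 → [0,0,0,-5]

L=[[1,0,0,0],[3,1,0,0],[-2,0,1,0],[2,-2,-5,1]] U=[[5,-3,4,5],[0,-3,-2,-2],[0,0,-3,-1],[0,0,0,-5]]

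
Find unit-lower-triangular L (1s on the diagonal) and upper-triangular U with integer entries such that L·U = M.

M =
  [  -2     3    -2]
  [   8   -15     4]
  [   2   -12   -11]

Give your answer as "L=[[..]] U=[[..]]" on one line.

  r1 -= -4·r0 → [0,-3,-4]
  r2 -= -1·r0 → [0,-9,-13]
  r2 -= 3·r1 → [0,0,-1]

L=[[1,0,0],[-4,1,0],[-1,3,1]] U=[[-2,3,-2],[0,-3,-4],[0,0,-1]]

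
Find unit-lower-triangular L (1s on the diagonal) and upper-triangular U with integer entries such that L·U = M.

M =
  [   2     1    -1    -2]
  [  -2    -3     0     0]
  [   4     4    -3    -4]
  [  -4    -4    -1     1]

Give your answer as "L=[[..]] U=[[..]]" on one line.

  r1 -= -1·r0 → [0,-2,-1,-2]
  r2 -= 2·r0 → [0,2,-1,0]
  r3 -= -2·r0 → [0,-2,-3,-3]
  r2 -= -1·r1 → [0,0,-2,-2]
  r3 -= 1·r1 → [0,0,-2,-1]
  r3 -= 1·r2 → [0,0,0,1]

L=[[1,0,0,0],[-1,1,0,0],[2,-1,1,0],[-2,1,1,1]] U=[[2,1,-1,-2],[0,-2,-1,-2],[0,0,-2,-2],[0,0,0,1]]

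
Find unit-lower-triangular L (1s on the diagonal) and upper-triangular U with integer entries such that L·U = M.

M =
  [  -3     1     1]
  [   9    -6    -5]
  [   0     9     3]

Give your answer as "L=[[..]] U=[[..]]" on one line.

  r1 -= -3·r0 → [0,-3,-2]
  r2 -= 0·r0 → [0,9,3]
  r2 -= -3·r1 → [0,0,-3]

L=[[1,0,0],[-3,1,0],[0,-3,1]] U=[[-3,1,1],[0,-3,-2],[0,0,-3]]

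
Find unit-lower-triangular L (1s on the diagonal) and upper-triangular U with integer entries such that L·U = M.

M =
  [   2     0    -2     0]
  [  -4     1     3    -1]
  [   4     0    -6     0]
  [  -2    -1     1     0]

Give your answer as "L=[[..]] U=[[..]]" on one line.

  row1 -= -2·row0 → [0,1,-1,-1]
  row2 -= 2·row0 → [0,0,-2,0]
  row3 -= -1·row0 → [0,-1,-1,0]
  row2 -= 0·row1 → [0,0,-2,0]
  row3 -= -1·row1 → [0,0,-2,-1]
  row3 -= 1·row2 → [0,0,0,-1]

L=[[1,0,0,0],[-2,1,0,0],[2,0,1,0],[-1,-1,1,1]] U=[[2,0,-2,0],[0,1,-1,-1],[0,0,-2,0],[0,0,0,-1]]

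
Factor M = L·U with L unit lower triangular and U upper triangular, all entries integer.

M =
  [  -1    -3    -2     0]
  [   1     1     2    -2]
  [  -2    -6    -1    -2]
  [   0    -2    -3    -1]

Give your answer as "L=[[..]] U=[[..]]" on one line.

  R1 -= -1·R0 → [0,-2,0,-2]
  R2 -= 2·R0 → [0,0,3,-2]
  R3 -= 0·R0 → [0,-2,-3,-1]
  R2 -= 0·R1 → [0,0,3,-2]
  R3 -= 1·R1 → [0,0,-3,1]
  R3 -= -1·R2 → [0,0,0,-1]

L=[[1,0,0,0],[-1,1,0,0],[2,0,1,0],[0,1,-1,1]] U=[[-1,-3,-2,0],[0,-2,0,-2],[0,0,3,-2],[0,0,0,-1]]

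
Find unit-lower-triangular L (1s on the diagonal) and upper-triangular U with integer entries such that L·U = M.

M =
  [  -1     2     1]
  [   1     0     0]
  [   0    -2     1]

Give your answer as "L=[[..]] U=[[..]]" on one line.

L=[[1,0,0],[-1,1,0],[0,-1,1]] U=[[-1,2,1],[0,2,1],[0,0,2]]

  r1 -= -1·r0 → [0,2,1]
  r2 -= 0·r0 → [0,-2,1]
  r2 -= -1·r1 → [0,0,2]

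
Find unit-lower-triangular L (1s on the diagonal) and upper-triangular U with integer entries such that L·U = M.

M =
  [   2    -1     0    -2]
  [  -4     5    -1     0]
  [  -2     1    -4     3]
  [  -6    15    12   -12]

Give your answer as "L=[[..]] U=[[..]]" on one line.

L=[[1,0,0,0],[-2,1,0,0],[-1,0,1,0],[-3,4,-4,1]] U=[[2,-1,0,-2],[0,3,-1,-4],[0,0,-4,1],[0,0,0,2]]

  r1 -= -2·r0 → [0,3,-1,-4]
  r2 -= -1·r0 → [0,0,-4,1]
  r3 -= -3·r0 → [0,12,12,-18]
  r2 -= 0·r1 → [0,0,-4,1]
  r3 -= 4·r1 → [0,0,16,-2]
  r3 -= -4·r2 → [0,0,0,2]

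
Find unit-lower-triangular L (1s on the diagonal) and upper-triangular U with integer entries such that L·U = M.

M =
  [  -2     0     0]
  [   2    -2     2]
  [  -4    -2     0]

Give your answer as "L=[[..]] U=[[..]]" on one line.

  R1 -= -1·R0 → [0,-2,2]
  R2 -= 2·R0 → [0,-2,0]
  R2 -= 1·R1 → [0,0,-2]

L=[[1,0,0],[-1,1,0],[2,1,1]] U=[[-2,0,0],[0,-2,2],[0,0,-2]]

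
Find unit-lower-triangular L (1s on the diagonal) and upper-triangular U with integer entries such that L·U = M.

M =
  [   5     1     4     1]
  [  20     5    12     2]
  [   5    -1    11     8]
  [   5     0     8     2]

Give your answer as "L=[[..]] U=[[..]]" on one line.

  r1 -= 4·r0 → [0,1,-4,-2]
  r2 -= 1·r0 → [0,-2,7,7]
  r3 -= 1·r0 → [0,-1,4,1]
  r2 -= -2·r1 → [0,0,-1,3]
  r3 -= -1·r1 → [0,0,0,-1]
  r3 -= 0·r2 → [0,0,0,-1]

L=[[1,0,0,0],[4,1,0,0],[1,-2,1,0],[1,-1,0,1]] U=[[5,1,4,1],[0,1,-4,-2],[0,0,-1,3],[0,0,0,-1]]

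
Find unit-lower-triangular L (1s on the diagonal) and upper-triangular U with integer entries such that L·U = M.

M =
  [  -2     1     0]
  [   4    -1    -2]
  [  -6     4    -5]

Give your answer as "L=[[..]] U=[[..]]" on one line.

  row1 -= -2·row0 → [0,1,-2]
  row2 -= 3·row0 → [0,1,-5]
  row2 -= 1·row1 → [0,0,-3]

L=[[1,0,0],[-2,1,0],[3,1,1]] U=[[-2,1,0],[0,1,-2],[0,0,-3]]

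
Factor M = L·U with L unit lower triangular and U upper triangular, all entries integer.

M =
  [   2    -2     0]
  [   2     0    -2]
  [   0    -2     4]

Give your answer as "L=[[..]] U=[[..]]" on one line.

L=[[1,0,0],[1,1,0],[0,-1,1]] U=[[2,-2,0],[0,2,-2],[0,0,2]]

  row1 -= 1·row0 → [0,2,-2]
  row2 -= 0·row0 → [0,-2,4]
  row2 -= -1·row1 → [0,0,2]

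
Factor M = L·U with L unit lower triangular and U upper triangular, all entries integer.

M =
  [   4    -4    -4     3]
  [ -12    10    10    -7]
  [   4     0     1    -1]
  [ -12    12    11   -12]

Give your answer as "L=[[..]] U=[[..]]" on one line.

L=[[1,0,0,0],[-3,1,0,0],[1,-2,1,0],[-3,0,-1,1]] U=[[4,-4,-4,3],[0,-2,-2,2],[0,0,1,0],[0,0,0,-3]]

  R1 -= -3·R0 → [0,-2,-2,2]
  R2 -= 1·R0 → [0,4,5,-4]
  R3 -= -3·R0 → [0,0,-1,-3]
  R2 -= -2·R1 → [0,0,1,0]
  R3 -= 0·R1 → [0,0,-1,-3]
  R3 -= -1·R2 → [0,0,0,-3]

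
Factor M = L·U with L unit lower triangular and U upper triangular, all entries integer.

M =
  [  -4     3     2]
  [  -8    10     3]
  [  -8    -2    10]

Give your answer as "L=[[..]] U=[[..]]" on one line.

  R1 -= 2·R0 → [0,4,-1]
  R2 -= 2·R0 → [0,-8,6]
  R2 -= -2·R1 → [0,0,4]

L=[[1,0,0],[2,1,0],[2,-2,1]] U=[[-4,3,2],[0,4,-1],[0,0,4]]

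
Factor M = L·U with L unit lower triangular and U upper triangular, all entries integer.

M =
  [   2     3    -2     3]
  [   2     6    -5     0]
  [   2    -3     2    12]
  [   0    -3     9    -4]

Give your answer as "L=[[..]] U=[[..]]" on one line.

  R1 -= 1·R0 → [0,3,-3,-3]
  R2 -= 1·R0 → [0,-6,4,9]
  R3 -= 0·R0 → [0,-3,9,-4]
  R2 -= -2·R1 → [0,0,-2,3]
  R3 -= -1·R1 → [0,0,6,-7]
  R3 -= -3·R2 → [0,0,0,2]

L=[[1,0,0,0],[1,1,0,0],[1,-2,1,0],[0,-1,-3,1]] U=[[2,3,-2,3],[0,3,-3,-3],[0,0,-2,3],[0,0,0,2]]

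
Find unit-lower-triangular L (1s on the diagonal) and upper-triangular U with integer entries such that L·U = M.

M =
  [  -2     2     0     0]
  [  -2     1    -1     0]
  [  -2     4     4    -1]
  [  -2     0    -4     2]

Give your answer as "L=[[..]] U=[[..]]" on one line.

L=[[1,0,0,0],[1,1,0,0],[1,-2,1,0],[1,2,-1,1]] U=[[-2,2,0,0],[0,-1,-1,0],[0,0,2,-1],[0,0,0,1]]

  r1 -= 1·r0 → [0,-1,-1,0]
  r2 -= 1·r0 → [0,2,4,-1]
  r3 -= 1·r0 → [0,-2,-4,2]
  r2 -= -2·r1 → [0,0,2,-1]
  r3 -= 2·r1 → [0,0,-2,2]
  r3 -= -1·r2 → [0,0,0,1]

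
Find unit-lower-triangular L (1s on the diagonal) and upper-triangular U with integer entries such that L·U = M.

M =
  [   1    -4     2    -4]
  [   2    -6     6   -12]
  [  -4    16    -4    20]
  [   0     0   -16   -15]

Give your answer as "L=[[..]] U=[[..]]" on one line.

L=[[1,0,0,0],[2,1,0,0],[-4,0,1,0],[0,0,-4,1]] U=[[1,-4,2,-4],[0,2,2,-4],[0,0,4,4],[0,0,0,1]]

  R1 -= 2·R0 → [0,2,2,-4]
  R2 -= -4·R0 → [0,0,4,4]
  R3 -= 0·R0 → [0,0,-16,-15]
  R2 -= 0·R1 → [0,0,4,4]
  R3 -= 0·R1 → [0,0,-16,-15]
  R3 -= -4·R2 → [0,0,0,1]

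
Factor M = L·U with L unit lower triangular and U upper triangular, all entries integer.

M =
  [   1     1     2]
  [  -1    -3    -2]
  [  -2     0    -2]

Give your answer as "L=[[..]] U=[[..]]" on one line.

L=[[1,0,0],[-1,1,0],[-2,-1,1]] U=[[1,1,2],[0,-2,0],[0,0,2]]

  r1 -= -1·r0 → [0,-2,0]
  r2 -= -2·r0 → [0,2,2]
  r2 -= -1·r1 → [0,0,2]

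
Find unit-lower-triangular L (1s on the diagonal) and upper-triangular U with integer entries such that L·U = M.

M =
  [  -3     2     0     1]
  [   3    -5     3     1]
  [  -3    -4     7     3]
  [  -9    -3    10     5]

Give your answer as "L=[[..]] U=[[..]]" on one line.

  R1 -= -1·R0 → [0,-3,3,2]
  R2 -= 1·R0 → [0,-6,7,2]
  R3 -= 3·R0 → [0,-9,10,2]
  R2 -= 2·R1 → [0,0,1,-2]
  R3 -= 3·R1 → [0,0,1,-4]
  R3 -= 1·R2 → [0,0,0,-2]

L=[[1,0,0,0],[-1,1,0,0],[1,2,1,0],[3,3,1,1]] U=[[-3,2,0,1],[0,-3,3,2],[0,0,1,-2],[0,0,0,-2]]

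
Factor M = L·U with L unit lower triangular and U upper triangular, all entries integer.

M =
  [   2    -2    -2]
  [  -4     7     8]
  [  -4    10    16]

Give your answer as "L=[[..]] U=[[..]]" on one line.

  r1 -= -2·r0 → [0,3,4]
  r2 -= -2·r0 → [0,6,12]
  r2 -= 2·r1 → [0,0,4]

L=[[1,0,0],[-2,1,0],[-2,2,1]] U=[[2,-2,-2],[0,3,4],[0,0,4]]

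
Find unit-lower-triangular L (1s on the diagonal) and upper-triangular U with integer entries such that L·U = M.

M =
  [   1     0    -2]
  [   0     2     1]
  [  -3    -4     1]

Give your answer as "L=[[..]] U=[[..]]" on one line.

  R1 -= 0·R0 → [0,2,1]
  R2 -= -3·R0 → [0,-4,-5]
  R2 -= -2·R1 → [0,0,-3]

L=[[1,0,0],[0,1,0],[-3,-2,1]] U=[[1,0,-2],[0,2,1],[0,0,-3]]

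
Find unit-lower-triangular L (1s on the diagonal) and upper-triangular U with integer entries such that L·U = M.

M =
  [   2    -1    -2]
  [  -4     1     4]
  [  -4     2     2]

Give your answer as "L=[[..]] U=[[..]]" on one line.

L=[[1,0,0],[-2,1,0],[-2,0,1]] U=[[2,-1,-2],[0,-1,0],[0,0,-2]]

  R1 -= -2·R0 → [0,-1,0]
  R2 -= -2·R0 → [0,0,-2]
  R2 -= 0·R1 → [0,0,-2]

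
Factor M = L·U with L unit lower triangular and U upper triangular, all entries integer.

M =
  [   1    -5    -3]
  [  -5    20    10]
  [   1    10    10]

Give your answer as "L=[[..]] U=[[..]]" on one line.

  R1 -= -5·R0 → [0,-5,-5]
  R2 -= 1·R0 → [0,15,13]
  R2 -= -3·R1 → [0,0,-2]

L=[[1,0,0],[-5,1,0],[1,-3,1]] U=[[1,-5,-3],[0,-5,-5],[0,0,-2]]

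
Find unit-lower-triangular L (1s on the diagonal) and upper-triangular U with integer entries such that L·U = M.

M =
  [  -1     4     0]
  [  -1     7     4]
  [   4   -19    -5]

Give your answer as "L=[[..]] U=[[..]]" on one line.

  row1 -= 1·row0 → [0,3,4]
  row2 -= -4·row0 → [0,-3,-5]
  row2 -= -1·row1 → [0,0,-1]

L=[[1,0,0],[1,1,0],[-4,-1,1]] U=[[-1,4,0],[0,3,4],[0,0,-1]]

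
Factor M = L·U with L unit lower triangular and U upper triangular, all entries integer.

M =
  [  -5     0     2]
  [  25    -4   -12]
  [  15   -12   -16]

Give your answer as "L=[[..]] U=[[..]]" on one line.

L=[[1,0,0],[-5,1,0],[-3,3,1]] U=[[-5,0,2],[0,-4,-2],[0,0,-4]]

  R1 -= -5·R0 → [0,-4,-2]
  R2 -= -3·R0 → [0,-12,-10]
  R2 -= 3·R1 → [0,0,-4]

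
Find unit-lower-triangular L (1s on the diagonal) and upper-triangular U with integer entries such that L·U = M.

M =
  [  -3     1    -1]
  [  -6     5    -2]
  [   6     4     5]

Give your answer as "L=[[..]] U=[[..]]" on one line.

  row1 -= 2·row0 → [0,3,0]
  row2 -= -2·row0 → [0,6,3]
  row2 -= 2·row1 → [0,0,3]

L=[[1,0,0],[2,1,0],[-2,2,1]] U=[[-3,1,-1],[0,3,0],[0,0,3]]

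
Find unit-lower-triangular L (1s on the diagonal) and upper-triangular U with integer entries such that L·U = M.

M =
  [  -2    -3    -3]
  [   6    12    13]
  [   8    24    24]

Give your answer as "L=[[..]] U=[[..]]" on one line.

L=[[1,0,0],[-3,1,0],[-4,4,1]] U=[[-2,-3,-3],[0,3,4],[0,0,-4]]

  row1 -= -3·row0 → [0,3,4]
  row2 -= -4·row0 → [0,12,12]
  row2 -= 4·row1 → [0,0,-4]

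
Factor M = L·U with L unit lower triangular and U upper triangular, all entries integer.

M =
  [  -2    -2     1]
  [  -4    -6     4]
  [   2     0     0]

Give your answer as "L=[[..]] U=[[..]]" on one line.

L=[[1,0,0],[2,1,0],[-1,1,1]] U=[[-2,-2,1],[0,-2,2],[0,0,-1]]

  row1 -= 2·row0 → [0,-2,2]
  row2 -= -1·row0 → [0,-2,1]
  row2 -= 1·row1 → [0,0,-1]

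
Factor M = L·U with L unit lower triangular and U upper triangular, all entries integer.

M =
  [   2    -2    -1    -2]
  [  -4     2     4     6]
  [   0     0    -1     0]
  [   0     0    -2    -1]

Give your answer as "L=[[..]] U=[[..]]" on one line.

L=[[1,0,0,0],[-2,1,0,0],[0,0,1,0],[0,0,2,1]] U=[[2,-2,-1,-2],[0,-2,2,2],[0,0,-1,0],[0,0,0,-1]]

  R1 -= -2·R0 → [0,-2,2,2]
  R2 -= 0·R0 → [0,0,-1,0]
  R3 -= 0·R0 → [0,0,-2,-1]
  R2 -= 0·R1 → [0,0,-1,0]
  R3 -= 0·R1 → [0,0,-2,-1]
  R3 -= 2·R2 → [0,0,0,-1]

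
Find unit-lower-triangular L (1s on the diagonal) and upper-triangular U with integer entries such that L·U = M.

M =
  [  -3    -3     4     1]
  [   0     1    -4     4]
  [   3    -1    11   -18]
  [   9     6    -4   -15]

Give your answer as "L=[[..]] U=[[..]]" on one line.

  row1 -= 0·row0 → [0,1,-4,4]
  row2 -= -1·row0 → [0,-4,15,-17]
  row3 -= -3·row0 → [0,-3,8,-12]
  row2 -= -4·row1 → [0,0,-1,-1]
  row3 -= -3·row1 → [0,0,-4,0]
  row3 -= 4·row2 → [0,0,0,4]

L=[[1,0,0,0],[0,1,0,0],[-1,-4,1,0],[-3,-3,4,1]] U=[[-3,-3,4,1],[0,1,-4,4],[0,0,-1,-1],[0,0,0,4]]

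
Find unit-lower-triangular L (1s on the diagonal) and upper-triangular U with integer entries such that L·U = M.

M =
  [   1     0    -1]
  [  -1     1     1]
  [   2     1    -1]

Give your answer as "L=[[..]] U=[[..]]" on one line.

L=[[1,0,0],[-1,1,0],[2,1,1]] U=[[1,0,-1],[0,1,0],[0,0,1]]

  r1 -= -1·r0 → [0,1,0]
  r2 -= 2·r0 → [0,1,1]
  r2 -= 1·r1 → [0,0,1]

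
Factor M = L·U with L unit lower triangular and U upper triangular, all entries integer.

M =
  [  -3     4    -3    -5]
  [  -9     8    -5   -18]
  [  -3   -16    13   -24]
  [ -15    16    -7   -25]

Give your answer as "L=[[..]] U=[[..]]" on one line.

  r1 -= 3·r0 → [0,-4,4,-3]
  r2 -= 1·r0 → [0,-20,16,-19]
  r3 -= 5·r0 → [0,-4,8,0]
  r2 -= 5·r1 → [0,0,-4,-4]
  r3 -= 1·r1 → [0,0,4,3]
  r3 -= -1·r2 → [0,0,0,-1]

L=[[1,0,0,0],[3,1,0,0],[1,5,1,0],[5,1,-1,1]] U=[[-3,4,-3,-5],[0,-4,4,-3],[0,0,-4,-4],[0,0,0,-1]]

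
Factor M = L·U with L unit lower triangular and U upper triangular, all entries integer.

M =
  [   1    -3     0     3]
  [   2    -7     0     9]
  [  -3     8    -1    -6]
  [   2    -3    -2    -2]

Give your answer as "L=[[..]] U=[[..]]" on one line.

  row1 -= 2·row0 → [0,-1,0,3]
  row2 -= -3·row0 → [0,-1,-1,3]
  row3 -= 2·row0 → [0,3,-2,-8]
  row2 -= 1·row1 → [0,0,-1,0]
  row3 -= -3·row1 → [0,0,-2,1]
  row3 -= 2·row2 → [0,0,0,1]

L=[[1,0,0,0],[2,1,0,0],[-3,1,1,0],[2,-3,2,1]] U=[[1,-3,0,3],[0,-1,0,3],[0,0,-1,0],[0,0,0,1]]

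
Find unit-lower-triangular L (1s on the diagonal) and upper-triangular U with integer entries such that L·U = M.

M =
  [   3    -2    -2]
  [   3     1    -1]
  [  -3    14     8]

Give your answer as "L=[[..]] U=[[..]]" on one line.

L=[[1,0,0],[1,1,0],[-1,4,1]] U=[[3,-2,-2],[0,3,1],[0,0,2]]

  r1 -= 1·r0 → [0,3,1]
  r2 -= -1·r0 → [0,12,6]
  r2 -= 4·r1 → [0,0,2]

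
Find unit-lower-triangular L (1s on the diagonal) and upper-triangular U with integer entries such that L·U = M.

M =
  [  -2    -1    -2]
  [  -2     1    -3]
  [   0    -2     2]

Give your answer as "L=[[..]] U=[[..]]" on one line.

L=[[1,0,0],[1,1,0],[0,-1,1]] U=[[-2,-1,-2],[0,2,-1],[0,0,1]]

  row1 -= 1·row0 → [0,2,-1]
  row2 -= 0·row0 → [0,-2,2]
  row2 -= -1·row1 → [0,0,1]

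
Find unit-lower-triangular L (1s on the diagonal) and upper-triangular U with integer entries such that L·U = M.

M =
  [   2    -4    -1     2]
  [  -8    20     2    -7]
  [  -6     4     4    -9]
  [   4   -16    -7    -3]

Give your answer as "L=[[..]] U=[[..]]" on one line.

  row1 -= -4·row0 → [0,4,-2,1]
  row2 -= -3·row0 → [0,-8,1,-3]
  row3 -= 2·row0 → [0,-8,-5,-7]
  row2 -= -2·row1 → [0,0,-3,-1]
  row3 -= -2·row1 → [0,0,-9,-5]
  row3 -= 3·row2 → [0,0,0,-2]

L=[[1,0,0,0],[-4,1,0,0],[-3,-2,1,0],[2,-2,3,1]] U=[[2,-4,-1,2],[0,4,-2,1],[0,0,-3,-1],[0,0,0,-2]]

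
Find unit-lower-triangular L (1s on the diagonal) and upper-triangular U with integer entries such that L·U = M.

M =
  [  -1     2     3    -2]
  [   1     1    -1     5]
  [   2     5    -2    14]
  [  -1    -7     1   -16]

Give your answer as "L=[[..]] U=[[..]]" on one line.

  R1 -= -1·R0 → [0,3,2,3]
  R2 -= -2·R0 → [0,9,4,10]
  R3 -= 1·R0 → [0,-9,-2,-14]
  R2 -= 3·R1 → [0,0,-2,1]
  R3 -= -3·R1 → [0,0,4,-5]
  R3 -= -2·R2 → [0,0,0,-3]

L=[[1,0,0,0],[-1,1,0,0],[-2,3,1,0],[1,-3,-2,1]] U=[[-1,2,3,-2],[0,3,2,3],[0,0,-2,1],[0,0,0,-3]]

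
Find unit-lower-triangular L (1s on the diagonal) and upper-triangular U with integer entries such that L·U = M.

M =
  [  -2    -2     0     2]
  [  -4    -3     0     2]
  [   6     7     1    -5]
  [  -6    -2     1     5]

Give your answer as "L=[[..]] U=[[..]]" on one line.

  row1 -= 2·row0 → [0,1,0,-2]
  row2 -= -3·row0 → [0,1,1,1]
  row3 -= 3·row0 → [0,4,1,-1]
  row2 -= 1·row1 → [0,0,1,3]
  row3 -= 4·row1 → [0,0,1,7]
  row3 -= 1·row2 → [0,0,0,4]

L=[[1,0,0,0],[2,1,0,0],[-3,1,1,0],[3,4,1,1]] U=[[-2,-2,0,2],[0,1,0,-2],[0,0,1,3],[0,0,0,4]]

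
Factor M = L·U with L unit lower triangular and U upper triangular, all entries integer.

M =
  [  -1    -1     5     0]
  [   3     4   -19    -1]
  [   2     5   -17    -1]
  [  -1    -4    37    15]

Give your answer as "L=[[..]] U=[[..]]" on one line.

L=[[1,0,0,0],[-3,1,0,0],[-2,3,1,0],[1,-3,4,1]] U=[[-1,-1,5,0],[0,1,-4,-1],[0,0,5,2],[0,0,0,4]]

  row1 -= -3·row0 → [0,1,-4,-1]
  row2 -= -2·row0 → [0,3,-7,-1]
  row3 -= 1·row0 → [0,-3,32,15]
  row2 -= 3·row1 → [0,0,5,2]
  row3 -= -3·row1 → [0,0,20,12]
  row3 -= 4·row2 → [0,0,0,4]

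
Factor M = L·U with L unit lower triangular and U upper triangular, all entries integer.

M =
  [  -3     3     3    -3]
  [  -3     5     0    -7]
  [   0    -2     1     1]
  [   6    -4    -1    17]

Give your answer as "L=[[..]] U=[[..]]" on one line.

  r1 -= 1·r0 → [0,2,-3,-4]
  r2 -= 0·r0 → [0,-2,1,1]
  r3 -= -2·r0 → [0,2,5,11]
  r2 -= -1·r1 → [0,0,-2,-3]
  r3 -= 1·r1 → [0,0,8,15]
  r3 -= -4·r2 → [0,0,0,3]

L=[[1,0,0,0],[1,1,0,0],[0,-1,1,0],[-2,1,-4,1]] U=[[-3,3,3,-3],[0,2,-3,-4],[0,0,-2,-3],[0,0,0,3]]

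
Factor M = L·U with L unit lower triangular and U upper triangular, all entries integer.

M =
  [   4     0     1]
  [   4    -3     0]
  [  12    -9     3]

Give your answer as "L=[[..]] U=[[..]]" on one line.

  r1 -= 1·r0 → [0,-3,-1]
  r2 -= 3·r0 → [0,-9,0]
  r2 -= 3·r1 → [0,0,3]

L=[[1,0,0],[1,1,0],[3,3,1]] U=[[4,0,1],[0,-3,-1],[0,0,3]]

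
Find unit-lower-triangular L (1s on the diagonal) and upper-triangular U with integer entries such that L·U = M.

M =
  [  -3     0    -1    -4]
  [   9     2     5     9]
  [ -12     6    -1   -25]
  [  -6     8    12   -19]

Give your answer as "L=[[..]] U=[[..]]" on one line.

L=[[1,0,0,0],[-3,1,0,0],[4,3,1,0],[2,4,-2,1]] U=[[-3,0,-1,-4],[0,2,2,-3],[0,0,-3,0],[0,0,0,1]]

  r1 -= -3·r0 → [0,2,2,-3]
  r2 -= 4·r0 → [0,6,3,-9]
  r3 -= 2·r0 → [0,8,14,-11]
  r2 -= 3·r1 → [0,0,-3,0]
  r3 -= 4·r1 → [0,0,6,1]
  r3 -= -2·r2 → [0,0,0,1]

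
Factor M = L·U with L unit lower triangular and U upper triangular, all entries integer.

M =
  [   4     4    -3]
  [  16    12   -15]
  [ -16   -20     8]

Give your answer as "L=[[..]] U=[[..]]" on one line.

  row1 -= 4·row0 → [0,-4,-3]
  row2 -= -4·row0 → [0,-4,-4]
  row2 -= 1·row1 → [0,0,-1]

L=[[1,0,0],[4,1,0],[-4,1,1]] U=[[4,4,-3],[0,-4,-3],[0,0,-1]]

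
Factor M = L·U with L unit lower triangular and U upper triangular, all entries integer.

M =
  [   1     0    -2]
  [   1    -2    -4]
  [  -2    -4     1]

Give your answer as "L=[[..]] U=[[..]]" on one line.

L=[[1,0,0],[1,1,0],[-2,2,1]] U=[[1,0,-2],[0,-2,-2],[0,0,1]]

  row1 -= 1·row0 → [0,-2,-2]
  row2 -= -2·row0 → [0,-4,-3]
  row2 -= 2·row1 → [0,0,1]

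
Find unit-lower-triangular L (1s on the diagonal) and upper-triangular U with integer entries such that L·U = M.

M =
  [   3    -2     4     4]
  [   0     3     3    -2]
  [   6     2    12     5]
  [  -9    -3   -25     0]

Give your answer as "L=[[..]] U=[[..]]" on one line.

  row1 -= 0·row0 → [0,3,3,-2]
  row2 -= 2·row0 → [0,6,4,-3]
  row3 -= -3·row0 → [0,-9,-13,12]
  row2 -= 2·row1 → [0,0,-2,1]
  row3 -= -3·row1 → [0,0,-4,6]
  row3 -= 2·row2 → [0,0,0,4]

L=[[1,0,0,0],[0,1,0,0],[2,2,1,0],[-3,-3,2,1]] U=[[3,-2,4,4],[0,3,3,-2],[0,0,-2,1],[0,0,0,4]]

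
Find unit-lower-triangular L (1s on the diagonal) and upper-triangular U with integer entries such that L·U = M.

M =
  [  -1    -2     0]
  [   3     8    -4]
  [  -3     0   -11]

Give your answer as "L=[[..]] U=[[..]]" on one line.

  r1 -= -3·r0 → [0,2,-4]
  r2 -= 3·r0 → [0,6,-11]
  r2 -= 3·r1 → [0,0,1]

L=[[1,0,0],[-3,1,0],[3,3,1]] U=[[-1,-2,0],[0,2,-4],[0,0,1]]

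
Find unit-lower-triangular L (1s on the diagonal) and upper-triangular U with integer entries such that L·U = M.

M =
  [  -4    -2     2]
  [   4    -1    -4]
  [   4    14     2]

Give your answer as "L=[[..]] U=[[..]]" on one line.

L=[[1,0,0],[-1,1,0],[-1,-4,1]] U=[[-4,-2,2],[0,-3,-2],[0,0,-4]]

  R1 -= -1·R0 → [0,-3,-2]
  R2 -= -1·R0 → [0,12,4]
  R2 -= -4·R1 → [0,0,-4]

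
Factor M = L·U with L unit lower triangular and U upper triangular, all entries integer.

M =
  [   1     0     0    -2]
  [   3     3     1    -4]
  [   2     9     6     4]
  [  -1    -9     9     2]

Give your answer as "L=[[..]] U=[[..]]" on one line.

  r1 -= 3·r0 → [0,3,1,2]
  r2 -= 2·r0 → [0,9,6,8]
  r3 -= -1·r0 → [0,-9,9,0]
  r2 -= 3·r1 → [0,0,3,2]
  r3 -= -3·r1 → [0,0,12,6]
  r3 -= 4·r2 → [0,0,0,-2]

L=[[1,0,0,0],[3,1,0,0],[2,3,1,0],[-1,-3,4,1]] U=[[1,0,0,-2],[0,3,1,2],[0,0,3,2],[0,0,0,-2]]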